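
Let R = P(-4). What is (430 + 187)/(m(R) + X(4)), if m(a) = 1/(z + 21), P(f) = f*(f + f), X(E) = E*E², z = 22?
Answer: 26531/2753 ≈ 9.6371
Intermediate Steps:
X(E) = E³
P(f) = 2*f² (P(f) = f*(2*f) = 2*f²)
R = 32 (R = 2*(-4)² = 2*16 = 32)
m(a) = 1/43 (m(a) = 1/(22 + 21) = 1/43)
(430 + 187)/(m(R) + X(4)) = (430 + 187)/(1/43 + 4³) = 617/(1/43 + 64) = 617/(2753/43) = 617*(43/2753) = 26531/2753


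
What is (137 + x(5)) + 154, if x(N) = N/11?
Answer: 3206/11 ≈ 291.45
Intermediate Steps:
x(N) = N/11 (x(N) = N*(1/11) = N/11)
(137 + x(5)) + 154 = (137 + (1/11)*5) + 154 = (137 + 5/11) + 154 = 1512/11 + 154 = 3206/11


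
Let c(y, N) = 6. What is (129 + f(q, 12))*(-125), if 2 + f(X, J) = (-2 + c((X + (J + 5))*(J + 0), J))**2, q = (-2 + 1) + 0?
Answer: -17875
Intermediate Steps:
q = -1 (q = -1 + 0 = -1)
f(X, J) = 14 (f(X, J) = -2 + (-2 + 6)**2 = -2 + 4**2 = -2 + 16 = 14)
(129 + f(q, 12))*(-125) = (129 + 14)*(-125) = 143*(-125) = -17875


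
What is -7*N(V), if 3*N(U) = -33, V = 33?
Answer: 77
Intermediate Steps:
N(U) = -11 (N(U) = (⅓)*(-33) = -11)
-7*N(V) = -7*(-11) = 77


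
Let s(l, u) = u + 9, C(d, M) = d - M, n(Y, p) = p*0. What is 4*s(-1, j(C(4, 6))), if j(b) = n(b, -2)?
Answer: 36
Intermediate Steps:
n(Y, p) = 0
j(b) = 0
s(l, u) = 9 + u
4*s(-1, j(C(4, 6))) = 4*(9 + 0) = 4*9 = 36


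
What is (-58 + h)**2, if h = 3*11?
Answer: 625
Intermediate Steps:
h = 33
(-58 + h)**2 = (-58 + 33)**2 = (-25)**2 = 625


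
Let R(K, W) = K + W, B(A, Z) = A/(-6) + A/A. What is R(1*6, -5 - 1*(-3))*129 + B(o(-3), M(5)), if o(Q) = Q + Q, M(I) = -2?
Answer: 518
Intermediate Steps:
o(Q) = 2*Q
B(A, Z) = 1 - A/6 (B(A, Z) = A*(-1/6) + 1 = -A/6 + 1 = 1 - A/6)
R(1*6, -5 - 1*(-3))*129 + B(o(-3), M(5)) = (1*6 + (-5 - 1*(-3)))*129 + (1 - (-3)/3) = (6 + (-5 + 3))*129 + (1 - 1/6*(-6)) = (6 - 2)*129 + (1 + 1) = 4*129 + 2 = 516 + 2 = 518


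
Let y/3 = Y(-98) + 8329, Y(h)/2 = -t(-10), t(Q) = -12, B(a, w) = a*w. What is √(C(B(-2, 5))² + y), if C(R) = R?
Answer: √25159 ≈ 158.62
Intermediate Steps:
Y(h) = 24 (Y(h) = 2*(-1*(-12)) = 2*12 = 24)
y = 25059 (y = 3*(24 + 8329) = 3*8353 = 25059)
√(C(B(-2, 5))² + y) = √((-2*5)² + 25059) = √((-10)² + 25059) = √(100 + 25059) = √25159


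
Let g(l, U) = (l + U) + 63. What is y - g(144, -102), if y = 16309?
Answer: 16204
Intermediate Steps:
g(l, U) = 63 + U + l (g(l, U) = (U + l) + 63 = 63 + U + l)
y - g(144, -102) = 16309 - (63 - 102 + 144) = 16309 - 1*105 = 16309 - 105 = 16204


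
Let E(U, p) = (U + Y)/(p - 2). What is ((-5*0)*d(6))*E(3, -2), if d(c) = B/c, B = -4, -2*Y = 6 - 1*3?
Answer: 0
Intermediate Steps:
Y = -3/2 (Y = -(6 - 1*3)/2 = -(6 - 3)/2 = -½*3 = -3/2 ≈ -1.5000)
E(U, p) = (-3/2 + U)/(-2 + p) (E(U, p) = (U - 3/2)/(p - 2) = (-3/2 + U)/(-2 + p))
d(c) = -4/c
((-5*0)*d(6))*E(3, -2) = ((-5*0)*(-4/6))*((-3/2 + 3)/(-2 - 2)) = (0*(-4*⅙))*((3/2)/(-4)) = (0*(-⅔))*(-¼*3/2) = 0*(-3/8) = 0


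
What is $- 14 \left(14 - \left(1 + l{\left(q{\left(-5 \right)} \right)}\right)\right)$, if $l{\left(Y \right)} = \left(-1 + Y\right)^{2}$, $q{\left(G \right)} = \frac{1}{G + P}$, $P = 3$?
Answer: $- \frac{301}{2} \approx -150.5$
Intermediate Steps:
$q{\left(G \right)} = \frac{1}{3 + G}$ ($q{\left(G \right)} = \frac{1}{G + 3} = \frac{1}{3 + G}$)
$- 14 \left(14 - \left(1 + l{\left(q{\left(-5 \right)} \right)}\right)\right) = - 14 \left(14 - \left(1 + \left(-1 + \frac{1}{3 - 5}\right)^{2}\right)\right) = - 14 \left(14 - \left(1 + \left(-1 + \frac{1}{-2}\right)^{2}\right)\right) = - 14 \left(14 - \left(1 + \left(-1 - \frac{1}{2}\right)^{2}\right)\right) = - 14 \left(14 - \frac{13}{4}\right) = \left(-14\right) \frac{43}{4} = - \frac{301}{2}$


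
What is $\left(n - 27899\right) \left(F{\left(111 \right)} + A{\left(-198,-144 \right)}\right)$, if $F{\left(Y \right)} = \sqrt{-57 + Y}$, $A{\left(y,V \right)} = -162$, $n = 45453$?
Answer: $-2843748 + 52662 \sqrt{6} \approx -2.7148 \cdot 10^{6}$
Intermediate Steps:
$\left(n - 27899\right) \left(F{\left(111 \right)} + A{\left(-198,-144 \right)}\right) = \left(45453 - 27899\right) \left(\sqrt{-57 + 111} - 162\right) = 17554 \left(\sqrt{54} - 162\right) = 17554 \left(3 \sqrt{6} - 162\right) = 17554 \left(-162 + 3 \sqrt{6}\right) = -2843748 + 52662 \sqrt{6}$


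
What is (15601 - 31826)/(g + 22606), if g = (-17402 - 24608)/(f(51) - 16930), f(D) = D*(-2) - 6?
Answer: -12565525/17509229 ≈ -0.71765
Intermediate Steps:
f(D) = -6 - 2*D (f(D) = -2*D - 6 = -6 - 2*D)
g = 21005/8519 (g = (-17402 - 24608)/((-6 - 2*51) - 16930) = -42010/((-6 - 102) - 16930) = -42010/(-108 - 16930) = -42010/(-17038) = -42010*(-1/17038) = 21005/8519 ≈ 2.4657)
(15601 - 31826)/(g + 22606) = (15601 - 31826)/(21005/8519 + 22606) = -16225/192601519/8519 = -16225*8519/192601519 = -12565525/17509229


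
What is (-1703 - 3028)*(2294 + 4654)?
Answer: -32870988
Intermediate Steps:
(-1703 - 3028)*(2294 + 4654) = -4731*6948 = -32870988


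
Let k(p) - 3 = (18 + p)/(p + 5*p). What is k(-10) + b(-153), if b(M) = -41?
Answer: -572/15 ≈ -38.133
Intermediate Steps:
k(p) = 3 + (18 + p)/(6*p) (k(p) = 3 + (18 + p)/(p + 5*p) = 3 + (18 + p)/((6*p)) = 3 + (18 + p)*(1/(6*p)) = 3 + (18 + p)/(6*p))
k(-10) + b(-153) = (19/6 + 3/(-10)) - 41 = (19/6 + 3*(-⅒)) - 41 = (19/6 - 3/10) - 41 = 43/15 - 41 = -572/15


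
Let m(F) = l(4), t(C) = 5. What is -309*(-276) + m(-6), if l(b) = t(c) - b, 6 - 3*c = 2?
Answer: 85285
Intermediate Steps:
c = 4/3 (c = 2 - ⅓*2 = 2 - ⅔ = 4/3 ≈ 1.3333)
l(b) = 5 - b
m(F) = 1 (m(F) = 5 - 1*4 = 5 - 4 = 1)
-309*(-276) + m(-6) = -309*(-276) + 1 = 85284 + 1 = 85285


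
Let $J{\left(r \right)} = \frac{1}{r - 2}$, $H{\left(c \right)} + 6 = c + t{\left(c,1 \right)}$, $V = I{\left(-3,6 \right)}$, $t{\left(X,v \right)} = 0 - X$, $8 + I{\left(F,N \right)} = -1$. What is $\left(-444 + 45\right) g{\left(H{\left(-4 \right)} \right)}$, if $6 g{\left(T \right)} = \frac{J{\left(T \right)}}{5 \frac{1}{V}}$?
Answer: $- \frac{1197}{80} \approx -14.962$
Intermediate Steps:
$I{\left(F,N \right)} = -9$ ($I{\left(F,N \right)} = -8 - 1 = -9$)
$t{\left(X,v \right)} = - X$
$V = -9$
$H{\left(c \right)} = -6$ ($H{\left(c \right)} = -6 + \left(c - c\right) = -6 + 0 = -6$)
$J{\left(r \right)} = \frac{1}{-2 + r}$
$g{\left(T \right)} = - \frac{3}{10 \left(-2 + T\right)}$ ($g{\left(T \right)} = \frac{\frac{1}{-2 + T} \frac{1}{5 \frac{1}{-9}}}{6} = \frac{\frac{1}{-2 + T} \frac{1}{5 \left(- \frac{1}{9}\right)}}{6} = \frac{\frac{1}{-2 + T} \frac{1}{- \frac{5}{9}}}{6} = \frac{\frac{1}{-2 + T} \left(- \frac{9}{5}\right)}{6} = \frac{\left(- \frac{9}{5}\right) \frac{1}{-2 + T}}{6} = - \frac{3}{10 \left(-2 + T\right)}$)
$\left(-444 + 45\right) g{\left(H{\left(-4 \right)} \right)} = \left(-444 + 45\right) \left(- \frac{3}{-20 + 10 \left(-6\right)}\right) = - 399 \left(- \frac{3}{-20 - 60}\right) = - 399 \left(- \frac{3}{-80}\right) = - 399 \left(\left(-3\right) \left(- \frac{1}{80}\right)\right) = \left(-399\right) \frac{3}{80} = - \frac{1197}{80}$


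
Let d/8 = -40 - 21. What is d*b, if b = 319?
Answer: -155672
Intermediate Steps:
d = -488 (d = 8*(-40 - 21) = 8*(-61) = -488)
d*b = -488*319 = -155672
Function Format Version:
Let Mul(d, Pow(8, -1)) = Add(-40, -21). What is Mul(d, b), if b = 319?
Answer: -155672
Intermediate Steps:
d = -488 (d = Mul(8, Add(-40, -21)) = Mul(8, -61) = -488)
Mul(d, b) = Mul(-488, 319) = -155672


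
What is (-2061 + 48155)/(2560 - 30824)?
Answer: -23047/14132 ≈ -1.6308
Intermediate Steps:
(-2061 + 48155)/(2560 - 30824) = 46094/(-28264) = 46094*(-1/28264) = -23047/14132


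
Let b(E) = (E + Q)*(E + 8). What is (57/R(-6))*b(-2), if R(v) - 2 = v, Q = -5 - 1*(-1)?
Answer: 513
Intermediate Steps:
Q = -4 (Q = -5 + 1 = -4)
R(v) = 2 + v
b(E) = (-4 + E)*(8 + E) (b(E) = (E - 4)*(E + 8) = (-4 + E)*(8 + E))
(57/R(-6))*b(-2) = (57/(2 - 6))*(-32 + (-2)² + 4*(-2)) = (57/(-4))*(-32 + 4 - 8) = (57*(-¼))*(-36) = -57/4*(-36) = 513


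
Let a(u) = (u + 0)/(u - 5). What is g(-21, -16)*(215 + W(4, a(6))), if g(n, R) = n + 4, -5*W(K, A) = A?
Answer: -18173/5 ≈ -3634.6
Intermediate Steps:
a(u) = u/(-5 + u)
W(K, A) = -A/5
g(n, R) = 4 + n
g(-21, -16)*(215 + W(4, a(6))) = (4 - 21)*(215 - 6/(5*(-5 + 6))) = -17*(215 - 6/(5*1)) = -17*(215 - 6/5) = -17*1069/5 = -18173/5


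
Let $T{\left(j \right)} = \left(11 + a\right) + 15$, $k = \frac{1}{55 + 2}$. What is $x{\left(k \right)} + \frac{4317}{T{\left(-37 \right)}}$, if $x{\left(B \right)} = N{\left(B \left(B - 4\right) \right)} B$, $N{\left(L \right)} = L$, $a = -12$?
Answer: $\frac{799475003}{2592702} \approx 308.36$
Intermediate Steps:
$k = \frac{1}{57} \approx 0.017544$
$T{\left(j \right)} = 14$ ($T{\left(j \right)} = \left(11 - 12\right) + 15 = -1 + 15 = 14$)
$x{\left(B \right)} = B^{2} \left(-4 + B\right)$ ($x{\left(B \right)} = B \left(B - 4\right) B = B \left(-4 + B\right) B = B^{2} \left(-4 + B\right)$)
$x{\left(k \right)} + \frac{4317}{T{\left(-37 \right)}} = \frac{-4 + \frac{1}{57}}{3249} + \frac{4317}{14} = \frac{1}{3249} \left(- \frac{227}{57}\right) + 4317 \cdot \frac{1}{14} = - \frac{227}{185193} + \frac{4317}{14} = \frac{799475003}{2592702}$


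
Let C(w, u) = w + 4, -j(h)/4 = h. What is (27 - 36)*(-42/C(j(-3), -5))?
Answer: 189/8 ≈ 23.625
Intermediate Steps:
j(h) = -4*h
C(w, u) = 4 + w
(27 - 36)*(-42/C(j(-3), -5)) = (27 - 36)*(-42/(4 - 4*(-3))) = -(-378)/(4 + 12) = -(-378)/16 = -9*(-21/8) = 189/8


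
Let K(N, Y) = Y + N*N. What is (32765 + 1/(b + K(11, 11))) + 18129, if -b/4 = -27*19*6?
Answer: 633324937/12444 ≈ 50894.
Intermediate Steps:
K(N, Y) = Y + N²
b = 12312 (b = -4*(-27*19)*6 = -(-2052)*6 = -4*(-3078) = 12312)
(32765 + 1/(b + K(11, 11))) + 18129 = (32765 + 1/(12312 + (11 + 11²))) + 18129 = (32765 + 1/(12312 + (11 + 121))) + 18129 = (32765 + 1/(12312 + 132)) + 18129 = (32765 + 1/12444) + 18129 = 407727661/12444 + 18129 = 633324937/12444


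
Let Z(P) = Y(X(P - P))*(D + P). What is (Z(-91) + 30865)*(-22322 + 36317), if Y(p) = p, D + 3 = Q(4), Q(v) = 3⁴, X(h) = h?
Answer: 431955675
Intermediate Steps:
Q(v) = 81
D = 78 (D = -3 + 81 = 78)
Z(P) = 0 (Z(P) = (P - P)*(78 + P) = 0*(78 + P) = 0)
(Z(-91) + 30865)*(-22322 + 36317) = (0 + 30865)*(-22322 + 36317) = 30865*13995 = 431955675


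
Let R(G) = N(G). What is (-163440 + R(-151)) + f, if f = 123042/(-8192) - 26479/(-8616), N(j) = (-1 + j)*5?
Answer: -724403267269/4411392 ≈ -1.6421e+5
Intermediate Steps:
N(j) = -5 + 5*j
R(G) = -5 + 5*G
f = -52700869/4411392 (f = 123042*(-1/8192) - 26479*(-1/8616) = -61521/4096 + 26479/8616 = -52700869/4411392 ≈ -11.947)
(-163440 + R(-151)) + f = (-163440 + (-5 + 5*(-151))) - 52700869/4411392 = (-163440 + (-5 - 755)) - 52700869/4411392 = (-163440 - 760) - 52700869/4411392 = -164200 - 52700869/4411392 = -724403267269/4411392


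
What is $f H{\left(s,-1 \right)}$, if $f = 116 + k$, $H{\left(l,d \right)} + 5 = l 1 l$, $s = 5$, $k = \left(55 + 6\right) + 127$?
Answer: $6080$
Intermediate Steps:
$k = 188$ ($k = 61 + 127 = 188$)
$H{\left(l,d \right)} = -5 + l^{2}$ ($H{\left(l,d \right)} = -5 + l 1 l = -5 + l l = -5 + l^{2}$)
$f = 304$ ($f = 116 + 188 = 304$)
$f H{\left(s,-1 \right)} = 304 \left(-5 + 5^{2}\right) = 304 \left(-5 + 25\right) = 304 \cdot 20 = 6080$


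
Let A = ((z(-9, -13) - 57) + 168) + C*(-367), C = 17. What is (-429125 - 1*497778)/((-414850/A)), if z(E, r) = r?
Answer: -5692111323/414850 ≈ -13721.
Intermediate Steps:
A = -6141 (A = ((-13 - 57) + 168) + 17*(-367) = (-70 + 168) - 6239 = 98 - 6239 = -6141)
(-429125 - 1*497778)/((-414850/A)) = (-429125 - 1*497778)/((-414850/(-6141))) = (-429125 - 497778)/((-414850*(-1/6141))) = -926903/414850/6141 = -926903*6141/414850 = -5692111323/414850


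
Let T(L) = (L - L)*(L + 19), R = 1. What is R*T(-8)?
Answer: 0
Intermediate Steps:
T(L) = 0 (T(L) = 0*(19 + L) = 0)
R*T(-8) = 1*0 = 0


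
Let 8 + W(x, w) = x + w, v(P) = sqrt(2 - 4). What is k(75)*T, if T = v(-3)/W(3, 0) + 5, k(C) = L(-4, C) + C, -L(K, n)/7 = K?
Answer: 515 - 103*I*sqrt(2)/5 ≈ 515.0 - 29.133*I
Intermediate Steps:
v(P) = I*sqrt(2) (v(P) = sqrt(-2) = I*sqrt(2))
L(K, n) = -7*K
W(x, w) = -8 + w + x (W(x, w) = -8 + (x + w) = -8 + (w + x) = -8 + w + x)
k(C) = 28 + C (k(C) = -7*(-4) + C = 28 + C)
T = 5 - I*sqrt(2)/5 (T = (I*sqrt(2))/(-8 + 0 + 3) + 5 = (I*sqrt(2))/(-5) + 5 = (I*sqrt(2))*(-1/5) + 5 = -I*sqrt(2)/5 + 5 = 5 - I*sqrt(2)/5 ≈ 5.0 - 0.28284*I)
k(75)*T = (28 + 75)*(5 - I*sqrt(2)/5) = 103*(5 - I*sqrt(2)/5) = 515 - 103*I*sqrt(2)/5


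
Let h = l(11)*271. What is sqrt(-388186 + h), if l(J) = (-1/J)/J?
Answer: I*sqrt(46970777)/11 ≈ 623.05*I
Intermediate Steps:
l(J) = -1/J**2
h = -271/121 (h = -1/11**2*271 = -1*1/121*271 = -1/121*271 = -271/121 ≈ -2.2397)
sqrt(-388186 + h) = sqrt(-388186 - 271/121) = sqrt(-46970777/121) = I*sqrt(46970777)/11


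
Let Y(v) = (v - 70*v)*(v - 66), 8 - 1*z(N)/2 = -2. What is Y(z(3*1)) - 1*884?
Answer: 62596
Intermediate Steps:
z(N) = 20 (z(N) = 16 - 2*(-2) = 16 + 4 = 20)
Y(v) = -69*v*(-66 + v) (Y(v) = (-69*v)*(-66 + v) = -69*v*(-66 + v))
Y(z(3*1)) - 1*884 = 69*20*(66 - 1*20) - 1*884 = 69*20*(66 - 20) - 884 = 69*20*46 - 884 = 63480 - 884 = 62596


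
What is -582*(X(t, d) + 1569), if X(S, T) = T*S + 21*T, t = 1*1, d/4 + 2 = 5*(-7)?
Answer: 981834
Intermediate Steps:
d = -148 (d = -8 + 4*(5*(-7)) = -8 + 4*(-35) = -8 - 140 = -148)
t = 1
X(S, T) = 21*T + S*T (X(S, T) = S*T + 21*T = 21*T + S*T)
-582*(X(t, d) + 1569) = -582*(-148*(21 + 1) + 1569) = -582*(-148*22 + 1569) = -582*(-3256 + 1569) = -582*(-1687) = 981834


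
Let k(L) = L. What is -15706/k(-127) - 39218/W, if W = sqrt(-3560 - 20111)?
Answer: 15706/127 + 39218*I*sqrt(23671)/23671 ≈ 123.67 + 254.9*I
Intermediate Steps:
W = I*sqrt(23671) (W = sqrt(-23671) = I*sqrt(23671) ≈ 153.85*I)
-15706/k(-127) - 39218/W = -15706/(-127) - 39218*(-I*sqrt(23671)/23671) = -15706*(-1/127) - (-39218)*I*sqrt(23671)/23671 = 15706/127 + 39218*I*sqrt(23671)/23671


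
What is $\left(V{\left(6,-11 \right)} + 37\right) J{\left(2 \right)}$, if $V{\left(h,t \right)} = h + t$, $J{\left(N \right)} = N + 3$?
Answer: $160$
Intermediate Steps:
$J{\left(N \right)} = 3 + N$
$\left(V{\left(6,-11 \right)} + 37\right) J{\left(2 \right)} = \left(\left(6 - 11\right) + 37\right) \left(3 + 2\right) = \left(-5 + 37\right) 5 = 32 \cdot 5 = 160$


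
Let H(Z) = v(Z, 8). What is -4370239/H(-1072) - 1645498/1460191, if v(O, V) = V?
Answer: -6381396819633/11681528 ≈ -5.4628e+5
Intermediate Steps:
H(Z) = 8
-4370239/H(-1072) - 1645498/1460191 = -4370239/8 - 1645498/1460191 = -6381396819633/11681528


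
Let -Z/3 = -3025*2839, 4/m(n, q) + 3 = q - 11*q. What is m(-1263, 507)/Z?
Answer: -4/130700391525 ≈ -3.0604e-11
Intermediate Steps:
m(n, q) = 4/(-3 - 10*q) (m(n, q) = 4/(-3 + (q - 11*q)) = 4/(-3 - 10*q))
Z = 25763925 (Z = -(-9075)*2839 = -3*(-8587975) = 25763925)
m(-1263, 507)/Z = -4/(3 + 10*507)/25763925 = -4/(3 + 5070)*(1/25763925) = -4/5073*(1/25763925) = -4*1/5073*(1/25763925) = -4/5073*1/25763925 = -4/130700391525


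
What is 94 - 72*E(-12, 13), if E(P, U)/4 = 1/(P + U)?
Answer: -194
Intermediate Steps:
E(P, U) = 4/(P + U)
94 - 72*E(-12, 13) = 94 - 288/(-12 + 13) = 94 - 288/1 = 94 - 288 = -194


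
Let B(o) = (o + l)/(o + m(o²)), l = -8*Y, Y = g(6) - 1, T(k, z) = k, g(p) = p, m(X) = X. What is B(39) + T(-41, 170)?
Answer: -63961/1560 ≈ -41.001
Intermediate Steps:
Y = 5 (Y = 6 - 1 = 5)
l = -40 (l = -8*5 = -40)
B(o) = (-40 + o)/(o + o²) (B(o) = (o - 40)/(o + o²) = (-40 + o)/(o + o²))
B(39) + T(-41, 170) = (-40 + 39)/(39*(1 + 39)) - 41 = (1/39)*(-1)/40 - 41 = (1/39)*(1/40)*(-1) - 41 = -1/1560 - 41 = -63961/1560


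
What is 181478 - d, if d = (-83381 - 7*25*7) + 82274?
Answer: 183810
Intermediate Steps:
d = -2332 (d = (-83381 - 175*7) + 82274 = (-83381 - 1225) + 82274 = -84606 + 82274 = -2332)
181478 - d = 181478 - 1*(-2332) = 181478 + 2332 = 183810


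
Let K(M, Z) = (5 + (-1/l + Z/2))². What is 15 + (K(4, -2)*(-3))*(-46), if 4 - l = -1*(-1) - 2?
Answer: 50193/25 ≈ 2007.7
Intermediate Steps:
l = 5 (l = 4 - (-1*(-1) - 2) = 4 - (1 - 2) = 4 - 1*(-1) = 4 + 1 = 5)
K(M, Z) = (24/5 + Z/2)² (K(M, Z) = (5 + (-1/5 + Z/2))² = (5 + (-1*⅕ + Z*(½)))² = (5 + (-⅕ + Z/2))² = (24/5 + Z/2)²)
15 + (K(4, -2)*(-3))*(-46) = 15 + (((48 + 5*(-2))²/100)*(-3))*(-46) = 15 + (((48 - 10)²/100)*(-3))*(-46) = 15 + (((1/100)*38²)*(-3))*(-46) = 15 + (((1/100)*1444)*(-3))*(-46) = 15 + ((361/25)*(-3))*(-46) = 15 - 1083/25*(-46) = 15 + 49818/25 = 50193/25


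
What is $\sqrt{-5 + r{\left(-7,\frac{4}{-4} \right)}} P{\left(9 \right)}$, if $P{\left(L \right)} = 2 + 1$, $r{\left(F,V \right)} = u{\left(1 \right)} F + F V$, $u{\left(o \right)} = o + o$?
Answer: $6 i \sqrt{3} \approx 10.392 i$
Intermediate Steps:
$u{\left(o \right)} = 2 o$
$r{\left(F,V \right)} = 2 F + F V$ ($r{\left(F,V \right)} = 2 \cdot 1 F + F V = 2 F + F V$)
$P{\left(L \right)} = 3$
$\sqrt{-5 + r{\left(-7,\frac{4}{-4} \right)}} P{\left(9 \right)} = \sqrt{-5 - 7 \left(2 + \frac{4}{-4}\right)} 3 = \sqrt{-5 - 7 \left(2 + 4 \left(- \frac{1}{4}\right)\right)} 3 = \sqrt{-5 - 7 \left(2 - 1\right)} 3 = \sqrt{-5 - 7} \cdot 3 = \sqrt{-12} \cdot 3 = 2 i \sqrt{3} \cdot 3 = 6 i \sqrt{3}$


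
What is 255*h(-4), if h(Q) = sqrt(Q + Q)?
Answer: 510*I*sqrt(2) ≈ 721.25*I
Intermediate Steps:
h(Q) = sqrt(2)*sqrt(Q) (h(Q) = sqrt(2*Q) = sqrt(2)*sqrt(Q))
255*h(-4) = 255*(sqrt(2)*sqrt(-4)) = 255*(sqrt(2)*(2*I)) = 255*(2*I*sqrt(2)) = 510*I*sqrt(2)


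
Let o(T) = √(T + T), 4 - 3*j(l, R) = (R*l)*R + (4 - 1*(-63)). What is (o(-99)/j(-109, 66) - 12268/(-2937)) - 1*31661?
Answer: -92976089/2937 + I*√22/52749 ≈ -31657.0 + 8.892e-5*I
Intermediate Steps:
j(l, R) = -21 - l*R²/3 (j(l, R) = 4/3 - ((R*l)*R + (4 - 1*(-63)))/3 = 4/3 - (l*R² + (4 + 63))/3 = 4/3 - (l*R² + 67)/3 = 4/3 - (67 + l*R²)/3 = 4/3 + (-67/3 - l*R²/3) = -21 - l*R²/3)
o(T) = √2*√T (o(T) = √(2*T) = √2*√T)
(o(-99)/j(-109, 66) - 12268/(-2937)) - 1*31661 = ((√2*√(-99))/(-21 - ⅓*(-109)*66²) - 12268/(-2937)) - 1*31661 = ((√2*(3*I*√11))/(-21 - ⅓*(-109)*4356) - 12268*(-1/2937)) - 31661 = ((3*I*√22)/(-21 + 158268) + 12268/2937) - 31661 = ((3*I*√22)/158247 + 12268/2937) - 31661 = ((3*I*√22)*(1/158247) + 12268/2937) - 31661 = (I*√22/52749 + 12268/2937) - 31661 = (12268/2937 + I*√22/52749) - 31661 = -92976089/2937 + I*√22/52749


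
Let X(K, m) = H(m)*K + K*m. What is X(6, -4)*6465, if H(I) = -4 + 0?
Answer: -310320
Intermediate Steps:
H(I) = -4
X(K, m) = -4*K + K*m
X(6, -4)*6465 = (6*(-4 - 4))*6465 = (6*(-8))*6465 = -48*6465 = -310320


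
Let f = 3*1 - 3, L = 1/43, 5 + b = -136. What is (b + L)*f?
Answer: 0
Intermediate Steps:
b = -141 (b = -5 - 136 = -141)
L = 1/43 ≈ 0.023256
f = 0 (f = 3 - 3 = 0)
(b + L)*f = (-141 + 1/43)*0 = -6062/43*0 = 0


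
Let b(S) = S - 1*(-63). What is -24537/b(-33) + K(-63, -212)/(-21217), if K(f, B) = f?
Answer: -24790459/30310 ≈ -817.90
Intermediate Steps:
b(S) = 63 + S (b(S) = S + 63 = 63 + S)
-24537/b(-33) + K(-63, -212)/(-21217) = -24537/(63 - 33) - 63/(-21217) = -24537/30 - 63*(-1/21217) = -24537*1/30 + 9/3031 = -8179/10 + 9/3031 = -24790459/30310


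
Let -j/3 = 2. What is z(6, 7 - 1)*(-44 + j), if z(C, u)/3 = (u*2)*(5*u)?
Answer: -54000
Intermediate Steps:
j = -6 (j = -3*2 = -6)
z(C, u) = 30*u² (z(C, u) = 3*((u*2)*(5*u)) = 3*((2*u)*(5*u)) = 3*(10*u²) = 30*u²)
z(6, 7 - 1)*(-44 + j) = (30*(7 - 1)²)*(-44 - 6) = (30*6²)*(-50) = (30*36)*(-50) = 1080*(-50) = -54000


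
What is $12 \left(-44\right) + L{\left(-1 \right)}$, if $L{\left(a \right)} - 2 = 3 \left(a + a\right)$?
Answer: $-532$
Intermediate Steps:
$L{\left(a \right)} = 2 + 6 a$ ($L{\left(a \right)} = 2 + 3 \left(a + a\right) = 2 + 3 \cdot 2 a = 2 + 6 a$)
$12 \left(-44\right) + L{\left(-1 \right)} = 12 \left(-44\right) + \left(2 + 6 \left(-1\right)\right) = -528 + \left(2 - 6\right) = -528 - 4 = -532$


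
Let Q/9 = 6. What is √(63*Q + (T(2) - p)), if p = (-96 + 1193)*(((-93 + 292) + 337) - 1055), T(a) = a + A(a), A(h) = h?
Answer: √572749 ≈ 756.80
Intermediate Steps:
Q = 54 (Q = 9*6 = 54)
T(a) = 2*a (T(a) = a + a = 2*a)
p = -569343 (p = 1097*((199 + 337) - 1055) = 1097*(536 - 1055) = 1097*(-519) = -569343)
√(63*Q + (T(2) - p)) = √(63*54 + (2*2 - 1*(-569343))) = √(3402 + (4 + 569343)) = √(3402 + 569347) = √572749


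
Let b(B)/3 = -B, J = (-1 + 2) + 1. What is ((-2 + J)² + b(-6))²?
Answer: 324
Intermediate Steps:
J = 2 (J = 1 + 1 = 2)
b(B) = -3*B (b(B) = 3*(-B) = -3*B)
((-2 + J)² + b(-6))² = ((-2 + 2)² - 3*(-6))² = (0² + 18)² = (0 + 18)² = 18² = 324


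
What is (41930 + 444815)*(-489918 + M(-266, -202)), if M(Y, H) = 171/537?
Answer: -42685231762425/179 ≈ -2.3847e+11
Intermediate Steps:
M(Y, H) = 57/179 (M(Y, H) = 171*(1/537) = 57/179)
(41930 + 444815)*(-489918 + M(-266, -202)) = (41930 + 444815)*(-489918 + 57/179) = 486745*(-87695265/179) = -42685231762425/179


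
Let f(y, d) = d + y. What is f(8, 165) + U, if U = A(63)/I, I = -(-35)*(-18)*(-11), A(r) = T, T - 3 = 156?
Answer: 399683/2310 ≈ 173.02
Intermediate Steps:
T = 159 (T = 3 + 156 = 159)
A(r) = 159
I = 6930 (I = -35*18*(-11) = -630*(-11) = 6930)
U = 53/2310 (U = 159/6930 = 159*(1/6930) = 53/2310 ≈ 0.022944)
f(8, 165) + U = (165 + 8) + 53/2310 = 173 + 53/2310 = 399683/2310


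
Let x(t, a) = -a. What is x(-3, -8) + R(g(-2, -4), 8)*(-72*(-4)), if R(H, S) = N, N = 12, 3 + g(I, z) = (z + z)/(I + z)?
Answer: 3464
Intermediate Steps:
g(I, z) = -3 + 2*z/(I + z) (g(I, z) = -3 + (z + z)/(I + z) = -3 + (2*z)/(I + z) = -3 + 2*z/(I + z))
R(H, S) = 12
x(-3, -8) + R(g(-2, -4), 8)*(-72*(-4)) = -1*(-8) + 12*(-72*(-4)) = 8 + 12*288 = 8 + 3456 = 3464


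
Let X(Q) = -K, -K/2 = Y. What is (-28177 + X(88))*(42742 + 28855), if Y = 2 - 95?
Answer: -2030705711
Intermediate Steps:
Y = -93
K = 186 (K = -2*(-93) = 186)
X(Q) = -186 (X(Q) = -1*186 = -186)
(-28177 + X(88))*(42742 + 28855) = (-28177 - 186)*(42742 + 28855) = -28363*71597 = -2030705711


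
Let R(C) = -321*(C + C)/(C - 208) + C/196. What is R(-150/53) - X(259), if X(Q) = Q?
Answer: -7766399527/29018878 ≈ -267.63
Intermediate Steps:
R(C) = C/196 - 642*C/(-208 + C) (R(C) = -321*2*C/(-208 + C) + C*(1/196) = -321*2*C/(-208 + C) + C/196 = -642*C/(-208 + C) + C/196 = C/196 - 642*C/(-208 + C))
R(-150/53) - X(259) = (-150/53)*(-126040 - 150/53)/(196*(-208 - 150/53)) - 1*259 = (-150*1/53)*(-126040 - 150*1/53)/(196*(-208 - 150*1/53)) - 259 = (1/196)*(-150/53)*(-126040 - 150/53)/(-208 - 150/53) - 259 = (1/196)*(-150/53)*(-6680270/53)/(-11174/53) - 259 = (1/196)*(-150/53)*(-53/11174)*(-6680270/53) - 259 = -250510125/29018878 - 259 = -7766399527/29018878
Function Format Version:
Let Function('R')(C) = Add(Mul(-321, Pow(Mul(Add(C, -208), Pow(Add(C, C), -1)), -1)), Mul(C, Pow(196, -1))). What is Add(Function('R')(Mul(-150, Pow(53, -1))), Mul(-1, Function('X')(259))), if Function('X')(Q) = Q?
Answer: Rational(-7766399527, 29018878) ≈ -267.63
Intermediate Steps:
Function('R')(C) = Add(Mul(Rational(1, 196), C), Mul(-642, C, Pow(Add(-208, C), -1))) (Function('R')(C) = Add(Mul(-321, Pow(Mul(Add(-208, C), Pow(Mul(2, C), -1)), -1)), Mul(C, Rational(1, 196))) = Add(Mul(-321, Pow(Mul(Add(-208, C), Mul(Rational(1, 2), Pow(C, -1))), -1)), Mul(Rational(1, 196), C)) = Add(Mul(-321, Pow(Mul(Rational(1, 2), Pow(C, -1), Add(-208, C)), -1)), Mul(Rational(1, 196), C)) = Add(Mul(-321, Mul(2, C, Pow(Add(-208, C), -1))), Mul(Rational(1, 196), C)) = Add(Mul(-642, C, Pow(Add(-208, C), -1)), Mul(Rational(1, 196), C)) = Add(Mul(Rational(1, 196), C), Mul(-642, C, Pow(Add(-208, C), -1))))
Add(Function('R')(Mul(-150, Pow(53, -1))), Mul(-1, Function('X')(259))) = Add(Mul(Rational(1, 196), Mul(-150, Pow(53, -1)), Pow(Add(-208, Mul(-150, Pow(53, -1))), -1), Add(-126040, Mul(-150, Pow(53, -1)))), Mul(-1, 259)) = Add(Mul(Rational(1, 196), Mul(-150, Rational(1, 53)), Pow(Add(-208, Mul(-150, Rational(1, 53))), -1), Add(-126040, Mul(-150, Rational(1, 53)))), -259) = Add(Mul(Rational(1, 196), Rational(-150, 53), Pow(Add(-208, Rational(-150, 53)), -1), Add(-126040, Rational(-150, 53))), -259) = Add(Mul(Rational(1, 196), Rational(-150, 53), Pow(Rational(-11174, 53), -1), Rational(-6680270, 53)), -259) = Add(Mul(Rational(1, 196), Rational(-150, 53), Rational(-53, 11174), Rational(-6680270, 53)), -259) = Add(Rational(-250510125, 29018878), -259) = Rational(-7766399527, 29018878)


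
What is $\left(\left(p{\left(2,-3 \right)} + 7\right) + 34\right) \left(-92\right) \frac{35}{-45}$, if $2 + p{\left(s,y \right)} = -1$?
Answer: $\frac{24472}{9} \approx 2719.1$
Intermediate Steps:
$p{\left(s,y \right)} = -3$ ($p{\left(s,y \right)} = -2 - 1 = -3$)
$\left(\left(p{\left(2,-3 \right)} + 7\right) + 34\right) \left(-92\right) \frac{35}{-45} = \left(\left(-3 + 7\right) + 34\right) \left(-92\right) \frac{35}{-45} = \left(4 + 34\right) \left(-92\right) 35 \left(- \frac{1}{45}\right) = 38 \left(-92\right) \left(- \frac{7}{9}\right) = \left(-3496\right) \left(- \frac{7}{9}\right) = \frac{24472}{9}$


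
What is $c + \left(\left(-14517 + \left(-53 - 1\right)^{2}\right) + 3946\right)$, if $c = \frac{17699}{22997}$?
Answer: $- \frac{176024336}{22997} \approx -7654.2$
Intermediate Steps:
$c = \frac{17699}{22997}$ ($c = 17699 \cdot \frac{1}{22997} = \frac{17699}{22997} \approx 0.76962$)
$c + \left(\left(-14517 + \left(-53 - 1\right)^{2}\right) + 3946\right) = \frac{17699}{22997} + \left(\left(-14517 + \left(-53 - 1\right)^{2}\right) + 3946\right) = \frac{17699}{22997} + \left(\left(-14517 + \left(-54\right)^{2}\right) + 3946\right) = \frac{17699}{22997} + \left(\left(-14517 + 2916\right) + 3946\right) = \frac{17699}{22997} + \left(-11601 + 3946\right) = \frac{17699}{22997} - 7655 = - \frac{176024336}{22997}$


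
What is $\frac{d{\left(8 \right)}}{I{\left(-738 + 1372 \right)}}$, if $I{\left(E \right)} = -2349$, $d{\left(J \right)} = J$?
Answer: $- \frac{8}{2349} \approx -0.0034057$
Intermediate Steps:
$\frac{d{\left(8 \right)}}{I{\left(-738 + 1372 \right)}} = \frac{8}{-2349} = 8 \left(- \frac{1}{2349}\right) = - \frac{8}{2349}$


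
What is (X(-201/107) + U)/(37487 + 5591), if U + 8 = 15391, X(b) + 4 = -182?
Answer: 2171/6154 ≈ 0.35278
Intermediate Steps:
X(b) = -186 (X(b) = -4 - 182 = -186)
U = 15383 (U = -8 + 15391 = 15383)
(X(-201/107) + U)/(37487 + 5591) = (-186 + 15383)/(37487 + 5591) = 15197/43078 = 15197*(1/43078) = 2171/6154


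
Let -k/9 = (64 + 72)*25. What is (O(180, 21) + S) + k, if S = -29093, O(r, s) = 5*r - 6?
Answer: -58799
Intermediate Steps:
O(r, s) = -6 + 5*r
k = -30600 (k = -9*(64 + 72)*25 = -1224*25 = -9*3400 = -30600)
(O(180, 21) + S) + k = ((-6 + 5*180) - 29093) - 30600 = ((-6 + 900) - 29093) - 30600 = (894 - 29093) - 30600 = -28199 - 30600 = -58799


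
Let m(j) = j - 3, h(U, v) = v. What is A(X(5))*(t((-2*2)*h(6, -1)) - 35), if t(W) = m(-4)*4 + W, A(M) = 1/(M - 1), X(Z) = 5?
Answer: -59/4 ≈ -14.750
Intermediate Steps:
m(j) = -3 + j
A(M) = 1/(-1 + M)
t(W) = -28 + W (t(W) = (-3 - 4)*4 + W = -7*4 + W = -28 + W)
A(X(5))*(t((-2*2)*h(6, -1)) - 35) = ((-28 - 2*2*(-1)) - 35)/(-1 + 5) = ((-28 - 4*(-1)) - 35)/4 = ((-28 + 4) - 35)/4 = (-24 - 35)/4 = (1/4)*(-59) = -59/4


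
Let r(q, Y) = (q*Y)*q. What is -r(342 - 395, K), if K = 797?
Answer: -2238773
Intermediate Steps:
r(q, Y) = Y*q**2 (r(q, Y) = (Y*q)*q = Y*q**2)
-r(342 - 395, K) = -797*(342 - 395)**2 = -797*(-53)**2 = -797*2809 = -1*2238773 = -2238773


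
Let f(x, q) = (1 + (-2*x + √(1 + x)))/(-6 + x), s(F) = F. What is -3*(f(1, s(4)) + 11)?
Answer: -168/5 + 3*√2/5 ≈ -32.751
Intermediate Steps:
f(x, q) = (1 + √(1 + x) - 2*x)/(-6 + x) (f(x, q) = (1 + (√(1 + x) - 2*x))/(-6 + x) = (1 + √(1 + x) - 2*x)/(-6 + x))
-3*(f(1, s(4)) + 11) = -3*((1 + √(1 + 1) - 2*1)/(-6 + 1) + 11) = -3*((1 + √2 - 2)/(-5) + 11) = -3*(-(-1 + √2)/5 + 11) = -3*((⅕ - √2/5) + 11) = -3*(56/5 - √2/5) = -168/5 + 3*√2/5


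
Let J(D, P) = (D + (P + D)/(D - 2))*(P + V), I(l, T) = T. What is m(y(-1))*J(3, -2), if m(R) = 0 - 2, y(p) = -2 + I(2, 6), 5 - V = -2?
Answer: -40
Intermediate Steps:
V = 7 (V = 5 - 1*(-2) = 5 + 2 = 7)
J(D, P) = (7 + P)*(D + (D + P)/(-2 + D)) (J(D, P) = (D + (P + D)/(D - 2))*(P + 7) = (D + (D + P)/(-2 + D))*(7 + P) = (7 + P)*(D + (D + P)/(-2 + D)))
y(p) = 4 (y(p) = -2 + 6 = 4)
m(R) = -2
m(y(-1))*J(3, -2) = -2*((-2)² - 7*3 + 7*(-2) + 7*3² - 2*3² - 1*3*(-2))/(-2 + 3) = -2*(4 - 21 - 14 + 7*9 - 2*9 + 6)/1 = -2*(4 - 21 - 14 + 63 - 18 + 6) = -2*20 = -40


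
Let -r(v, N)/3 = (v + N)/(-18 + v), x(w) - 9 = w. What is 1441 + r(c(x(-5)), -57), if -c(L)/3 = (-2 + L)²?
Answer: 14341/10 ≈ 1434.1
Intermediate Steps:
x(w) = 9 + w
c(L) = -3*(-2 + L)²
r(v, N) = -3*(N + v)/(-18 + v) (r(v, N) = -3*(v + N)/(-18 + v) = -3*(N + v)/(-18 + v))
1441 + r(c(x(-5)), -57) = 1441 + 3*(-1*(-57) - (-3)*(-2 + (9 - 5))²)/(-18 - 3*(-2 + (9 - 5))²) = 1441 + 3*(57 - (-3)*(-2 + 4)²)/(-18 - 3*(-2 + 4)²) = 1441 + 3*(57 - (-3)*2²)/(-18 - 3*2²) = 1441 + 3*(57 - (-3)*4)/(-18 - 3*4) = 1441 + 3*(57 - 1*(-12))/(-18 - 12) = 1441 + 3*(57 + 12)/(-30) = 1441 + 3*(-1/30)*69 = 1441 - 69/10 = 14341/10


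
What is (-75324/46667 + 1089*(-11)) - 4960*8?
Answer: -2410845877/46667 ≈ -51661.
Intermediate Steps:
(-75324/46667 + 1089*(-11)) - 4960*8 = (-75324*1/46667 - 11979) - 39680 = (-75324/46667 - 11979) - 39680 = -559099317/46667 - 39680 = -2410845877/46667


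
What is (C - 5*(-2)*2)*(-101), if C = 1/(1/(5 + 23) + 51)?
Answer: -2889408/1429 ≈ -2022.0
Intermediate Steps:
C = 28/1429 (C = 1/(1/28 + 51) = 1/(1429/28) = 28/1429 ≈ 0.019594)
(C - 5*(-2)*2)*(-101) = (28/1429 - 5*(-2)*2)*(-101) = (28/1429 + 10*2)*(-101) = (28/1429 + 20)*(-101) = (28608/1429)*(-101) = -2889408/1429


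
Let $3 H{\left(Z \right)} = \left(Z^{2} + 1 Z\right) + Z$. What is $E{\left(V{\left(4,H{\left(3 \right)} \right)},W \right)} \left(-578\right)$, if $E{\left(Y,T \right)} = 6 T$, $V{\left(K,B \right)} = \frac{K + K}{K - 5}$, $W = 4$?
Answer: $-13872$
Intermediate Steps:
$H{\left(Z \right)} = \frac{Z^{2}}{3} + \frac{2 Z}{3}$ ($H{\left(Z \right)} = \frac{\left(Z^{2} + 1 Z\right) + Z}{3} = \frac{\left(Z^{2} + Z\right) + Z}{3} = \frac{\left(Z + Z^{2}\right) + Z}{3} = \frac{Z^{2} + 2 Z}{3} = \frac{Z^{2}}{3} + \frac{2 Z}{3}$)
$V{\left(K,B \right)} = \frac{2 K}{-5 + K}$
$E{\left(V{\left(4,H{\left(3 \right)} \right)},W \right)} \left(-578\right) = 6 \cdot 4 \left(-578\right) = 24 \left(-578\right) = -13872$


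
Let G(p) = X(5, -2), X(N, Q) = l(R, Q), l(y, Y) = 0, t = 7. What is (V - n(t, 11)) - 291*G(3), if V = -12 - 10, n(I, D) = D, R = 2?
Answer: -33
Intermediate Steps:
V = -22
X(N, Q) = 0
G(p) = 0
(V - n(t, 11)) - 291*G(3) = (-22 - 1*11) - 291*0 = (-22 - 11) + 0 = -33 + 0 = -33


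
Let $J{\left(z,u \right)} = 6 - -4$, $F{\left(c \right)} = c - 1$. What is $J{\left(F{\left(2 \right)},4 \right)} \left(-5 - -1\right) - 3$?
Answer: $-43$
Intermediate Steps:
$F{\left(c \right)} = -1 + c$
$J{\left(z,u \right)} = 10$ ($J{\left(z,u \right)} = 6 + 4 = 10$)
$J{\left(F{\left(2 \right)},4 \right)} \left(-5 - -1\right) - 3 = 10 \left(-5 - -1\right) - 3 = 10 \left(-5 + 1\right) - 3 = 10 \left(-4\right) - 3 = -40 - 3 = -43$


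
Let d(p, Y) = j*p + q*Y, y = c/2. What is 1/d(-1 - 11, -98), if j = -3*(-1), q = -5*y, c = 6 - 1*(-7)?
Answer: 1/3149 ≈ 0.00031756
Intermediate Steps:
c = 13 (c = 6 + 7 = 13)
y = 13/2 ≈ 6.5000
q = -65/2 (q = -5*13/2 = -65/2 ≈ -32.500)
j = 3
d(p, Y) = 3*p - 65*Y/2
1/d(-1 - 11, -98) = 1/(3*(-1 - 11) - 65/2*(-98)) = 1/(3*(-12) + 3185) = 1/(-36 + 3185) = 1/3149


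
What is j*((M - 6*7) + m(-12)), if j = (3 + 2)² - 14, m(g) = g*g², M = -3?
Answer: -19503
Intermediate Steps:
m(g) = g³
j = 11 (j = 5² - 14 = 25 - 14 = 11)
j*((M - 6*7) + m(-12)) = 11*((-3 - 6*7) + (-12)³) = 11*((-3 - 42) - 1728) = 11*(-45 - 1728) = 11*(-1773) = -19503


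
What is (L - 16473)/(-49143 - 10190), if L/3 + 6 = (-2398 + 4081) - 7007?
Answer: 32463/59333 ≈ 0.54713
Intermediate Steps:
L = -15990 (L = -18 + 3*((-2398 + 4081) - 7007) = -18 + 3*(1683 - 7007) = -18 + 3*(-5324) = -18 - 15972 = -15990)
(L - 16473)/(-49143 - 10190) = (-15990 - 16473)/(-49143 - 10190) = -32463/(-59333) = -32463*(-1/59333) = 32463/59333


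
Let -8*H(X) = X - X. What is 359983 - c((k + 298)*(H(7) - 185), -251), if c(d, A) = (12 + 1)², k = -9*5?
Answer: 359814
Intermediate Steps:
H(X) = 0 (H(X) = -(X - X)/8 = -⅛*0 = 0)
k = -45
c(d, A) = 169 (c(d, A) = 13² = 169)
359983 - c((k + 298)*(H(7) - 185), -251) = 359983 - 1*169 = 359983 - 169 = 359814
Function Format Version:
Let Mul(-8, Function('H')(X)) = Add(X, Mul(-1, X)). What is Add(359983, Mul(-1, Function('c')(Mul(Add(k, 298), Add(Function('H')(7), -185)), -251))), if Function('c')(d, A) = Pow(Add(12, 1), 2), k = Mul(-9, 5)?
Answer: 359814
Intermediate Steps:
Function('H')(X) = 0 (Function('H')(X) = Mul(Rational(-1, 8), Add(X, Mul(-1, X))) = Mul(Rational(-1, 8), 0) = 0)
k = -45
Function('c')(d, A) = 169 (Function('c')(d, A) = Pow(13, 2) = 169)
Add(359983, Mul(-1, Function('c')(Mul(Add(k, 298), Add(Function('H')(7), -185)), -251))) = Add(359983, Mul(-1, 169)) = Add(359983, -169) = 359814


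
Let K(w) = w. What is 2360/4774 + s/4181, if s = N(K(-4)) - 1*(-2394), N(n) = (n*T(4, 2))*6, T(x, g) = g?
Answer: 10533482/9980047 ≈ 1.0555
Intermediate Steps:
N(n) = 12*n (N(n) = (n*2)*6 = (2*n)*6 = 12*n)
s = 2346 (s = 12*(-4) - 1*(-2394) = -48 + 2394 = 2346)
2360/4774 + s/4181 = 2360/4774 + 2346/4181 = 2360*(1/4774) + 2346*(1/4181) = 1180/2387 + 2346/4181 = 10533482/9980047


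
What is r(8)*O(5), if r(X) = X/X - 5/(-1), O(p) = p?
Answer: 30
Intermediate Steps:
r(X) = 6 (r(X) = 1 - 5*(-1) = 1 + 5 = 6)
r(8)*O(5) = 6*5 = 30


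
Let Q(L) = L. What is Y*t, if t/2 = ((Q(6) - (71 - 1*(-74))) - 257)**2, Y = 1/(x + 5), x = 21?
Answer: 156816/13 ≈ 12063.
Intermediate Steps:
Y = 1/26 (Y = 1/(21 + 5) = 1/26 ≈ 0.038462)
t = 313632 (t = 2*((6 - (71 - 1*(-74))) - 257)**2 = 2*((6 - (71 + 74)) - 257)**2 = 2*((6 - 1*145) - 257)**2 = 2*((6 - 145) - 257)**2 = 2*(-139 - 257)**2 = 2*(-396)**2 = 2*156816 = 313632)
Y*t = (1/26)*313632 = 156816/13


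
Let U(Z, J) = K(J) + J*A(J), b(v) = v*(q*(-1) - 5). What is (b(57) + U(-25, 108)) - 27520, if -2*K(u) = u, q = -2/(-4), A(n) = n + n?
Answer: -9119/2 ≈ -4559.5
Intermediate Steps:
A(n) = 2*n
q = ½ (q = -2*(-¼) = ½ ≈ 0.50000)
K(u) = -u/2
b(v) = -11*v/2 (b(v) = v*((½)*(-1) - 5) = v*(-½ - 5) = v*(-11/2) = -11*v/2)
U(Z, J) = 2*J² - J/2 (U(Z, J) = -J/2 + J*(2*J) = -J/2 + 2*J² = 2*J² - J/2)
(b(57) + U(-25, 108)) - 27520 = (-11/2*57 + (½)*108*(-1 + 4*108)) - 27520 = (-627/2 + (½)*108*(-1 + 432)) - 27520 = (-627/2 + (½)*108*431) - 27520 = (-627/2 + 23274) - 27520 = 45921/2 - 27520 = -9119/2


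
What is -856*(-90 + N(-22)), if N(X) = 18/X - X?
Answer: 647992/11 ≈ 58908.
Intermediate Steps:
N(X) = -X + 18/X
-856*(-90 + N(-22)) = -856*(-90 + (-1*(-22) + 18/(-22))) = -856*(-90 + (22 + 18*(-1/22))) = -856*(-90 + (22 - 9/11)) = -856*(-90 + 233/11) = -856*(-757/11) = 647992/11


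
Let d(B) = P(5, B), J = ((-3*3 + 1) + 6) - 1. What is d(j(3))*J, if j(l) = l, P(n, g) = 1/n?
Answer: -⅗ ≈ -0.60000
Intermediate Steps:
J = -3 (J = ((-9 + 1) + 6) - 1 = (-8 + 6) - 1 = -2 - 1 = -3)
d(B) = ⅕ (d(B) = 1/5 = ⅕)
d(j(3))*J = (⅕)*(-3) = -⅗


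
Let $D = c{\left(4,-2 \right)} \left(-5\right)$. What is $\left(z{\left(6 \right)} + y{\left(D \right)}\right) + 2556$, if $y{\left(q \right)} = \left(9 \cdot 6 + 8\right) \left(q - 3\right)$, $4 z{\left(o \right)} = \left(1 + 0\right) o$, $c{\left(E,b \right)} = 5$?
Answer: $\frac{1643}{2} \approx 821.5$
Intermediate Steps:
$z{\left(o \right)} = \frac{o}{4}$ ($z{\left(o \right)} = \frac{\left(1 + 0\right) o}{4} = \frac{1 o}{4} = \frac{o}{4}$)
$D = -25$ ($D = 5 \left(-5\right) = -25$)
$y{\left(q \right)} = -186 + 62 q$ ($y{\left(q \right)} = \left(54 + 8\right) \left(-3 + q\right) = 62 \left(-3 + q\right) = -186 + 62 q$)
$\left(z{\left(6 \right)} + y{\left(D \right)}\right) + 2556 = \left(\frac{1}{4} \cdot 6 + \left(-186 + 62 \left(-25\right)\right)\right) + 2556 = \left(\frac{3}{2} - 1736\right) + 2556 = - \frac{3469}{2} + 2556 = \frac{1643}{2}$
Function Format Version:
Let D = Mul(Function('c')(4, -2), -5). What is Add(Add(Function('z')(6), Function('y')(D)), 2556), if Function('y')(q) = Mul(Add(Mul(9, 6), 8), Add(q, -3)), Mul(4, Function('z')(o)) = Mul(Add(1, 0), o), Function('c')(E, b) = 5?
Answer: Rational(1643, 2) ≈ 821.50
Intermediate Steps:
Function('z')(o) = Mul(Rational(1, 4), o) (Function('z')(o) = Mul(Rational(1, 4), Mul(Add(1, 0), o)) = Mul(Rational(1, 4), Mul(1, o)) = Mul(Rational(1, 4), o))
D = -25 (D = Mul(5, -5) = -25)
Function('y')(q) = Add(-186, Mul(62, q)) (Function('y')(q) = Mul(Add(54, 8), Add(-3, q)) = Mul(62, Add(-3, q)) = Add(-186, Mul(62, q)))
Add(Add(Function('z')(6), Function('y')(D)), 2556) = Add(Add(Mul(Rational(1, 4), 6), Add(-186, Mul(62, -25))), 2556) = Add(Add(Rational(3, 2), Add(-186, -1550)), 2556) = Add(Add(Rational(3, 2), -1736), 2556) = Add(Rational(-3469, 2), 2556) = Rational(1643, 2)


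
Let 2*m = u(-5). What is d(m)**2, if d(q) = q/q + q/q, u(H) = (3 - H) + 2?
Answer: 4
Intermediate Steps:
u(H) = 5 - H
m = 5 (m = (5 - 1*(-5))/2 = (5 + 5)/2 = (1/2)*10 = 5)
d(q) = 2 (d(q) = 1 + 1 = 2)
d(m)**2 = 2**2 = 4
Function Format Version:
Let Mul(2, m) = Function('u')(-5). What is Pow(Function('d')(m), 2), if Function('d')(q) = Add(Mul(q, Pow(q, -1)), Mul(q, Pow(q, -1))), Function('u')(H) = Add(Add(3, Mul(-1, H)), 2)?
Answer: 4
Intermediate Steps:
Function('u')(H) = Add(5, Mul(-1, H))
m = 5 (m = Mul(Rational(1, 2), Add(5, Mul(-1, -5))) = Mul(Rational(1, 2), Add(5, 5)) = Mul(Rational(1, 2), 10) = 5)
Function('d')(q) = 2 (Function('d')(q) = Add(1, 1) = 2)
Pow(Function('d')(m), 2) = Pow(2, 2) = 4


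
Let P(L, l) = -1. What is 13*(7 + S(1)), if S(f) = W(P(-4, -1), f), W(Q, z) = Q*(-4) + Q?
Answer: 130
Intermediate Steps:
W(Q, z) = -3*Q (W(Q, z) = -4*Q + Q = -3*Q)
S(f) = 3 (S(f) = -3*(-1) = 3)
13*(7 + S(1)) = 13*(7 + 3) = 13*10 = 130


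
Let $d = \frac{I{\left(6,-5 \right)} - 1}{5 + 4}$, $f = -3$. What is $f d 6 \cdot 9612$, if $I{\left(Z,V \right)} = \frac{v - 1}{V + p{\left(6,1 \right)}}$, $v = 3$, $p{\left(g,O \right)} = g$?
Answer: $-19224$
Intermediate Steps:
$I{\left(Z,V \right)} = \frac{2}{6 + V}$ ($I{\left(Z,V \right)} = \frac{3 - 1}{V + 6} = \frac{2}{6 + V}$)
$d = \frac{1}{9}$ ($d = \frac{\frac{2}{6 - 5} - 1}{5 + 4} = \frac{\frac{2}{1} - 1}{9} = \left(2 \cdot 1 - 1\right) \frac{1}{9} = \left(2 - 1\right) \frac{1}{9} = 1 \cdot \frac{1}{9} = \frac{1}{9} \approx 0.11111$)
$f d 6 \cdot 9612 = \left(-3\right) \frac{1}{9} \cdot 6 \cdot 9612 = \left(- \frac{1}{3}\right) 6 \cdot 9612 = \left(-2\right) 9612 = -19224$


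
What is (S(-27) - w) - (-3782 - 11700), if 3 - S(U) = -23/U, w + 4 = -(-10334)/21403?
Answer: 8950027522/577881 ≈ 15488.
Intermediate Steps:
w = -75278/21403 (w = -4 - (-10334)/21403 = -4 - 1*(-10334/21403) = -4 + 10334/21403 = -75278/21403 ≈ -3.5172)
S(U) = 3 + 23/U (S(U) = 3 - (-23)/U = 3 + 23/U)
(S(-27) - w) - (-3782 - 11700) = ((3 + 23/(-27)) - 1*(-75278/21403)) - (-3782 - 11700) = ((3 + 23*(-1/27)) + 75278/21403) - 1*(-15482) = ((3 - 23/27) + 75278/21403) + 15482 = (58/27 + 75278/21403) + 15482 = 3273880/577881 + 15482 = 8950027522/577881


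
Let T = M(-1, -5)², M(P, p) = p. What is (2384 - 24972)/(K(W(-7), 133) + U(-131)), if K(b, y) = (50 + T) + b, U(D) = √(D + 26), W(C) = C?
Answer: -1535984/4729 + 22588*I*√105/4729 ≈ -324.8 + 48.944*I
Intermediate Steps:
U(D) = √(26 + D)
T = 25 (T = (-5)² = 25)
K(b, y) = 75 + b (K(b, y) = (50 + 25) + b = 75 + b)
(2384 - 24972)/(K(W(-7), 133) + U(-131)) = (2384 - 24972)/((75 - 7) + √(26 - 131)) = -22588/(68 + √(-105)) = -22588/(68 + I*√105)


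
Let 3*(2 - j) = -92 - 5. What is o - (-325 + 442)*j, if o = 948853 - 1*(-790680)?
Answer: 1735516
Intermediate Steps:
o = 1739533 (o = 948853 + 790680 = 1739533)
j = 103/3 (j = 2 - (-92 - 5)/3 = 2 - 1/3*(-97) = 2 + 97/3 = 103/3 ≈ 34.333)
o - (-325 + 442)*j = 1739533 - (-325 + 442)*103/3 = 1739533 - 117*103/3 = 1739533 - 1*4017 = 1739533 - 4017 = 1735516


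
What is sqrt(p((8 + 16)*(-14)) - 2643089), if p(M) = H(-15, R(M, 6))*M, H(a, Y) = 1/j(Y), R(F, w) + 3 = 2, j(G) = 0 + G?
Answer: I*sqrt(2642753) ≈ 1625.7*I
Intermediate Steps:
j(G) = G
R(F, w) = -1 (R(F, w) = -3 + 2 = -1)
H(a, Y) = 1/Y
p(M) = -M (p(M) = M/(-1) = -M)
sqrt(p((8 + 16)*(-14)) - 2643089) = sqrt(-(8 + 16)*(-14) - 2643089) = sqrt(-24*(-14) - 2643089) = sqrt(-1*(-336) - 2643089) = sqrt(336 - 2643089) = sqrt(-2642753) = I*sqrt(2642753)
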